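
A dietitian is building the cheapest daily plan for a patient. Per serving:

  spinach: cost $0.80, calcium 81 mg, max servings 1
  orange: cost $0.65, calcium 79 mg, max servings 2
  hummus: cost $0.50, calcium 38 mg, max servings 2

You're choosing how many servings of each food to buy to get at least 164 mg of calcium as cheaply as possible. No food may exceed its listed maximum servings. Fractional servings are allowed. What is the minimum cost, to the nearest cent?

$1.36

Cost per mg of calcium: orange $0.0082, spinach $0.0099, hummus $0.0132.
Take 2 servings of orange: +158.0 mg calcium for $1.30 (total $1.30, still need 6.0 mg).
Take 0.07407 servings of spinach: +6.0 mg calcium for $0.06 (total $1.36, still need 0.0 mg).
Greedy by cheapest-per-mg is optimal for a single linear constraint, so the minimum cost is $1.36.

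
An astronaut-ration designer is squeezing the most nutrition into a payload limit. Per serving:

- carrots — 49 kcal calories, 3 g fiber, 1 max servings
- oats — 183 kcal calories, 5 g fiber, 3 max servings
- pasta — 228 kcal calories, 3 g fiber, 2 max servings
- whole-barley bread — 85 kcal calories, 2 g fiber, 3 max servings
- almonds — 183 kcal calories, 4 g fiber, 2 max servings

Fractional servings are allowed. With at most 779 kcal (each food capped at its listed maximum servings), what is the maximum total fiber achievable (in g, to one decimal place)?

Fiber per kcal: carrots 0.06122, oats 0.02732, whole-barley bread 0.02353, almonds 0.02186, pasta 0.01316.
Take 1 serving of carrots: uses 49 kcal, +3.0 g fiber (running total 3.0 g).
Take 3 servings of oats: uses 549 kcal, +15.0 g fiber (running total 18.0 g).
Take 2.129 servings of whole-barley bread: uses 181 kcal, +4.3 g fiber (running total 22.3 g).
Filling greedily by fiber-per-kcal is optimal for one linear limit, giving 22.3 g.

22.3 g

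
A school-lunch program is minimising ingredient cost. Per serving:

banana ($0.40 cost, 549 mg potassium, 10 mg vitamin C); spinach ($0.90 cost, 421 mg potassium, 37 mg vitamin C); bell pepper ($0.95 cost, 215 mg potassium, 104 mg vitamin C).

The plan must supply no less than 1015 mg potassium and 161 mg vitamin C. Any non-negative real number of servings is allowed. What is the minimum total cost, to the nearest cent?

$1.87

A basic optimal solution has at most two foods positive. Try each food alone and each pair with both targets met exactly.
banana only: max(1015/549, 161/10) = 16.1 servings → $6.44.
spinach only: max(1015/421, 161/37) = 4.351 servings → $3.92.
bell pepper only: max(1015/215, 161/104) = 4.721 servings → $4.48.
banana + spinach: intersection lies outside the first quadrant.
banana + bell pepper with both tight: 1.291 servings and 1.424 servings → $1.87.
spinach + bell pepper with both tight: 1.98 servings and 0.8436 servings → $2.58.
Cheapest feasible corner: $1.87.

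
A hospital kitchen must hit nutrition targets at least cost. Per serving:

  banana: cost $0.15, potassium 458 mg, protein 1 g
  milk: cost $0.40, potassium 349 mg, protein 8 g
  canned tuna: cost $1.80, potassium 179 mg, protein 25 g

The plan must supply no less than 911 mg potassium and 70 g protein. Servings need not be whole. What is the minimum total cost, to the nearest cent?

Compare the cost at each extreme point of the feasible region.
banana only: max(911/458, 70/1) = 70 servings → $10.50.
milk only: max(911/349, 70/8) = 8.75 servings → $3.50.
canned tuna only: max(911/179, 70/25) = 5.089 servings → $9.16.
banana + milk with both targets exact would need a negative amount; discard.
banana + canned tuna with both tight: 0.909 servings and 2.764 servings → $5.11.
milk + canned tuna with both tight: 1.405 servings and 2.35 servings → $4.79.
Cheapest feasible corner: $3.50.

$3.50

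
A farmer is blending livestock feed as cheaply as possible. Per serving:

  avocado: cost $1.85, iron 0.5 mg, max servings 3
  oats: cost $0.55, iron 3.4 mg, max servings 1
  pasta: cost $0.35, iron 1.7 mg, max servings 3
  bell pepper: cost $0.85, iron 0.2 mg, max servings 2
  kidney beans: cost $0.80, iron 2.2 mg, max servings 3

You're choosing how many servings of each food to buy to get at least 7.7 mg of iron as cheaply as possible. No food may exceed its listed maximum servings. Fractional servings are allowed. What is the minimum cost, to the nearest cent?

$1.44

Cost per mg of iron: oats $0.1618, pasta $0.2059, kidney beans $0.3636, avocado $3.7000, bell pepper $4.2500.
Take 1 serving of oats: +3.4 mg iron for $0.55 (total $0.55, still need 4.3 mg).
Take 2.529 servings of pasta: +4.3 mg iron for $0.89 (total $1.44, still need 0.0 mg).
Greedy by cheapest-per-mg is optimal for a single linear constraint, so the minimum cost is $1.44.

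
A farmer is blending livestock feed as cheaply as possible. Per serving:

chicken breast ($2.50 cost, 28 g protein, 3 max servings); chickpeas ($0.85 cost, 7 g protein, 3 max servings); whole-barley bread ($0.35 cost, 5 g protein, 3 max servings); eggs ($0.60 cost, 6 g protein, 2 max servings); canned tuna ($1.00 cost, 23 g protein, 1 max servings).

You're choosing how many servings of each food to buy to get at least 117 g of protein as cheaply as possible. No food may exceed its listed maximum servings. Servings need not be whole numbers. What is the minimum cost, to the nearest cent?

$9.10

Cost per g of protein: canned tuna $0.0435, whole-barley bread $0.0700, chicken breast $0.0893, eggs $0.1000, chickpeas $0.1214.
Take 1 serving of canned tuna: +23.0 g protein for $1.00 (total $1.00, still need 94.0 g).
Take 3 servings of whole-barley bread: +15.0 g protein for $1.05 (total $2.05, still need 79.0 g).
Take 2.821 servings of chicken breast: +79.0 g protein for $7.05 (total $9.10, still need 0.0 g).
Greedy by cheapest-per-g is optimal for a single linear constraint, so the minimum cost is $9.10.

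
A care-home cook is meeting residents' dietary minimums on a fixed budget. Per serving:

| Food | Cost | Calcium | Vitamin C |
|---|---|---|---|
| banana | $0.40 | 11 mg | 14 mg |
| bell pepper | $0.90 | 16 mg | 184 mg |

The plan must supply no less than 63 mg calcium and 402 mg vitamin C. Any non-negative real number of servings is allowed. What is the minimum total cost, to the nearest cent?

$2.92

Minimising a linear cost over {calcium ≥ 63, vitamin C ≥ 402, servings ≥ 0} — the optimum is at a vertex, using one or two foods.
banana only: max(63/11, 402/14) = 28.71 servings → $11.49.
bell pepper only: max(63/16, 402/184) = 3.938 servings → $3.54.
banana + bell pepper with both tight: 2.867 servings and 1.967 servings → $2.92.
The minimum over all feasible corners is $2.92.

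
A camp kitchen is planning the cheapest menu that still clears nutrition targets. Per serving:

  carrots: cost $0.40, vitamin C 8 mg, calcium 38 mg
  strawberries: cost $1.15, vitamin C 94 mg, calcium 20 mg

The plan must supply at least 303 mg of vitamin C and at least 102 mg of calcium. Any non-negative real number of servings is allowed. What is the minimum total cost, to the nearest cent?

$4.02

The cheapest plan sits at a corner of the feasible region — with two constraints it uses at most two foods.
carrots only: max(303/8, 102/38) = 37.88 servings → $15.15.
strawberries only: max(303/94, 102/20) = 5.1 servings → $5.87.
carrots + strawberries with both tight: 1.034 servings and 3.135 servings → $4.02.
The minimum over all feasible corners is $4.02.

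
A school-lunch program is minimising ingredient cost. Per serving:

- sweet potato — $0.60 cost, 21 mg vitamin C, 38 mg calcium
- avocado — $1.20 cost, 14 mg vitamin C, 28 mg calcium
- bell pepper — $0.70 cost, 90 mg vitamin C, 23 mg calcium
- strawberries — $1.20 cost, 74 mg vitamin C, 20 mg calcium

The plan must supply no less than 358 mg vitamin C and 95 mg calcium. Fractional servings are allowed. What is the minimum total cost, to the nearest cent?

$2.83

Check every corner: each single food scaled to meet both minima, and each pair solved so both constraints bind.
sweet potato only: max(358/21, 95/38) = 17.05 servings → $10.23.
avocado only: max(358/14, 95/28) = 25.57 servings → $30.69.
bell pepper only: max(358/90, 95/23) = 4.13 servings → $2.89.
strawberries only: max(358/74, 95/20) = 4.838 servings → $5.81.
sweet potato + avocado with both targets exact would need a negative amount; discard.
sweet potato + bell pepper with both tight: 0.1076 servings and 3.953 servings → $2.83.
sweet potato + strawberries: intersection lies outside the first quadrant.
avocado + bell pepper with both tight: 0.1438 servings and 3.955 servings → $2.94.
avocado + strawberries with both targets exact would need a negative amount; discard.
bell pepper + strawberries with both tight: 1.327 servings and 3.224 servings → $4.80.
The minimum over all feasible corners is $2.83.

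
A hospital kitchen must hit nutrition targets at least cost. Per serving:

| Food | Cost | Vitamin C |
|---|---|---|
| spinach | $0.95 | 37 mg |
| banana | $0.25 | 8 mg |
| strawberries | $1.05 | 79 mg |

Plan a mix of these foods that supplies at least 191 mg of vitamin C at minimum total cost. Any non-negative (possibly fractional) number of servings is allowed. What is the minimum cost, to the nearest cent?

$2.54

Cost per mg of vitamin C: strawberries $0.0133, spinach $0.0257, banana $0.0312.
With no serving limits, use only strawberries: 191 mg / 79 mg = 2.418 servings × $1.05 = $2.54.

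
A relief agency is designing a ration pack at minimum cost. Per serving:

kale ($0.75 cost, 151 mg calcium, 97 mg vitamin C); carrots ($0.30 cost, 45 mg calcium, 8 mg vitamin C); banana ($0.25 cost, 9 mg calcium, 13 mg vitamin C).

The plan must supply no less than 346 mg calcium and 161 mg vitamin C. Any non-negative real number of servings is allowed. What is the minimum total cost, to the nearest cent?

The cheapest plan sits at a corner of the feasible region — with two constraints it uses at most two foods.
kale only: max(346/151, 161/97) = 2.291 servings → $1.72.
carrots only: max(346/45, 161/8) = 20.12 servings → $6.04.
banana only: max(346/9, 161/13) = 38.44 servings → $9.61.
kale + carrots with both tight: 1.418 servings and 2.93 servings → $1.94.
kale + banana: intersection lies outside the first quadrant.
carrots + banana with both tight: 5.943 servings and 8.727 servings → $3.96.
The minimum over all feasible corners is $1.72.

$1.72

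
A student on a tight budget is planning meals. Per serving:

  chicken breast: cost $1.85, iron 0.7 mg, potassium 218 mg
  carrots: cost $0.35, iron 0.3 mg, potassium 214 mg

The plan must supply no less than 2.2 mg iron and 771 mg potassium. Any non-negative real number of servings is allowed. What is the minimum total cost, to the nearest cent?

The cheapest plan sits at a corner of the feasible region — with two constraints it uses at most two foods.
chicken breast only: max(2.2/0.7, 771/218) = 3.537 servings → $6.54.
carrots only: max(2.2/0.3, 771/214) = 7.333 servings → $2.57.
chicken breast + carrots with both tight: 2.838 servings and 0.7121 servings → $5.50.
So the least-cost plan costs $2.57.

$2.57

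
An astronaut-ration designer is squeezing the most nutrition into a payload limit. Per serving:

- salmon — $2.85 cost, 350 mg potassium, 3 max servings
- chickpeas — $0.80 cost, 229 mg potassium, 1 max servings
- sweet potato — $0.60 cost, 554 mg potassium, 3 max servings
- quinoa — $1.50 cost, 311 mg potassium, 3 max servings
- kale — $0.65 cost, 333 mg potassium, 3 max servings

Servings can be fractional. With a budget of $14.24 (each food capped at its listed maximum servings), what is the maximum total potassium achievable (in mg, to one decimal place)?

4460.4 mg

Potassium per dollar: sweet potato 923.3, kale 512.3, chickpeas 286.2, quinoa 207.3, salmon 122.8.
Take 3 servings of sweet potato: spends $1.80, +1662.0 mg potassium (running total 1662.0 mg).
Take 3 servings of kale: spends $1.95, +999.0 mg potassium (running total 2661.0 mg).
Take 1 serving of chickpeas: spends $0.80, +229.0 mg potassium (running total 2890.0 mg).
Take 3 servings of quinoa: spends $4.50, +933.0 mg potassium (running total 3823.0 mg).
Take 1.821 servings of salmon: spends $5.19, +637.4 mg potassium (running total 4460.4 mg).
Filling greedily by potassium-per-dollar is optimal for one linear limit, giving 4460.4 mg.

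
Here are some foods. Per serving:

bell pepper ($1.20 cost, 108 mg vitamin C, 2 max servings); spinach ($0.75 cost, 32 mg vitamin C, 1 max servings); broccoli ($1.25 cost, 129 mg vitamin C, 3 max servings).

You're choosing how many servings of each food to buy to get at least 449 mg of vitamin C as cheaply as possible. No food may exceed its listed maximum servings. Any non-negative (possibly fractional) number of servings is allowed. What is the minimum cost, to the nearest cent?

$4.44

Cost per mg of vitamin C: broccoli $0.0097, bell pepper $0.0111, spinach $0.0234.
Take 3 servings of broccoli: +387.0 mg vitamin C for $3.75 (total $3.75, still need 62.0 mg).
Take 0.5741 servings of bell pepper: +62.0 mg vitamin C for $0.69 (total $4.44, still need 0.0 mg).
Filling from the cheapest source first is optimal under one linear minimum: $4.44.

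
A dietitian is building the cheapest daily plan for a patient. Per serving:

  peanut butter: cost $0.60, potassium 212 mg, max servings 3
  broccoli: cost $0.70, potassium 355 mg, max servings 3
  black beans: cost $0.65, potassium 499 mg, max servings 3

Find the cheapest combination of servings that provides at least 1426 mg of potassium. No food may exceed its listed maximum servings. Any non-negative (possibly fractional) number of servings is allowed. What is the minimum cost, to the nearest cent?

$1.86

Cost per mg of potassium: black beans $0.0013, broccoli $0.0020, peanut butter $0.0028.
Take 2.858 servings of black beans: +1426.0 mg potassium for $1.86 (total $1.86, still need 0.0 mg).
Filling from the cheapest source first is optimal under one linear minimum: $1.86.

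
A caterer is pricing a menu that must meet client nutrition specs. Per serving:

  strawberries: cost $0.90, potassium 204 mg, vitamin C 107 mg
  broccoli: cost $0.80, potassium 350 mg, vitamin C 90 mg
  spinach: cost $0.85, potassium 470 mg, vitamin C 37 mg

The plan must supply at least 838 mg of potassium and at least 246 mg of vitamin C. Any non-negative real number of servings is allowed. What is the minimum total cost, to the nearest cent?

An LP optimum is at a vertex; with two nutrient constraints at most two foods are used. Check each candidate.
strawberries only: max(838/204, 246/107) = 4.108 servings → $3.70.
broccoli only: max(838/350, 246/90) = 2.733 servings → $2.19.
spinach only: max(838/470, 246/37) = 6.649 servings → $5.65.
strawberries + broccoli with both tight: 0.5595 servings and 2.068 servings → $2.16.
strawberries + spinach with both tight: 1.98 servings and 0.9237 servings → $2.57.
broccoli + spinach with both targets exact would need a negative amount; discard.
The minimum over all feasible corners is $2.16.

$2.16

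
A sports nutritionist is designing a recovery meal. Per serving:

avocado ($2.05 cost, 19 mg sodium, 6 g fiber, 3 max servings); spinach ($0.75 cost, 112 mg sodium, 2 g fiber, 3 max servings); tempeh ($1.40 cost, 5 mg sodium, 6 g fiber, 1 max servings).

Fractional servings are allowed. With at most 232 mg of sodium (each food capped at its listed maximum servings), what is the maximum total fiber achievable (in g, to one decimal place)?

Fiber per mg sodium: tempeh 1.2, avocado 0.3158, spinach 0.01786.
Take 1 serving of tempeh: uses 5 mg sodium, +6.0 g fiber (running total 6.0 g).
Take 3 servings of avocado: uses 57 mg sodium, +18.0 g fiber (running total 24.0 g).
Take 1.518 servings of spinach: uses 170 mg sodium, +3.0 g fiber (running total 27.0 g).
Filling greedily by fiber-per-mg sodium is optimal for one linear limit, giving 27.0 g.

27.0 g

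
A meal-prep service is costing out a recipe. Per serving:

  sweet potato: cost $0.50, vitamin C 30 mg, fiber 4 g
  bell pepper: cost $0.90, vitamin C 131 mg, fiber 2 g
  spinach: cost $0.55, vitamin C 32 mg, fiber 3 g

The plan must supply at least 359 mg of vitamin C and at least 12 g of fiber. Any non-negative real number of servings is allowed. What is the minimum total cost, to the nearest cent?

With two linear requirements the optimum uses one or two foods; enumerate the corners.
sweet potato only: max(359/30, 12/4) = 11.97 servings → $5.98.
bell pepper only: max(359/131, 12/2) = 6 servings → $5.40.
spinach only: max(359/32, 12/3) = 11.22 servings → $6.17.
sweet potato + bell pepper with both tight: 1.841 servings and 2.319 servings → $3.01.
sweet potato + spinach: intersection lies outside the first quadrant.
bell pepper + spinach with both tight: 2.106 servings and 2.596 servings → $3.32.
The minimum over all feasible corners is $3.01.

$3.01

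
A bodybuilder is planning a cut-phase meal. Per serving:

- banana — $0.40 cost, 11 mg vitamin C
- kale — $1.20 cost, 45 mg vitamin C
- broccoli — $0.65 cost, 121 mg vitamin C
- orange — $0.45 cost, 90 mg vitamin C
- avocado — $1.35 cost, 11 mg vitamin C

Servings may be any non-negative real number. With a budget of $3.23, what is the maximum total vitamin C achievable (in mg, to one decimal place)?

646.0 mg

Vitamin C per dollar: orange 200, broccoli 186.2, kale 37.5, banana 27.5, avocado 8.148.
With no serving limits, spend the whole cost allowance on orange: $3.23 / $0.45 × 90 mg = 646.0 mg.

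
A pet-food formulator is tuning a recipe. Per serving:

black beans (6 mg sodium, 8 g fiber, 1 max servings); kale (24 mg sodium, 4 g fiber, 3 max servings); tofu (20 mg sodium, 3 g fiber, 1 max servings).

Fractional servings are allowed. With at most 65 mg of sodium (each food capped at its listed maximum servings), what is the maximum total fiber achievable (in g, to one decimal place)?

17.8 g

Fiber per mg sodium: black beans 1.333, kale 0.1667, tofu 0.15.
Take 1 serving of black beans: uses 6 mg sodium, +8.0 g fiber (running total 8.0 g).
Take 2.458 servings of kale: uses 59 mg sodium, +9.8 g fiber (running total 17.8 g).
Greedy by best ratio exhausts the sodium allowance optimally: 17.8 g.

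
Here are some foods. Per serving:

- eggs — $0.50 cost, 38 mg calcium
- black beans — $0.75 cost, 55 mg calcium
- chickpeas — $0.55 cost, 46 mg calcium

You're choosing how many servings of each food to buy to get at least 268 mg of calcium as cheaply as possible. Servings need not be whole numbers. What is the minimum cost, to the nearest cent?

$3.20

Cost per mg of calcium: chickpeas $0.0120, eggs $0.0132, black beans $0.0136.
With no serving limits, use only chickpeas: 268 mg / 46 mg = 5.826 servings × $0.55 = $3.20.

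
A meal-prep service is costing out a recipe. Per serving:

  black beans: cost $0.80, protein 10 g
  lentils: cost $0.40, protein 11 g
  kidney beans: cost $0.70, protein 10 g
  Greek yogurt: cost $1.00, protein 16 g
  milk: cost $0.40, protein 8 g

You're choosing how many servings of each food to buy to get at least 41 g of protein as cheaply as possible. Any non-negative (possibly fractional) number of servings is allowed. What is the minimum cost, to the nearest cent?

Cost per g of protein: lentils $0.0364, milk $0.0500, Greek yogurt $0.0625, kidney beans $0.0700, black beans $0.0800.
With no serving limits, use only lentils: 41 g / 11 g = 3.727 servings × $0.40 = $1.49.

$1.49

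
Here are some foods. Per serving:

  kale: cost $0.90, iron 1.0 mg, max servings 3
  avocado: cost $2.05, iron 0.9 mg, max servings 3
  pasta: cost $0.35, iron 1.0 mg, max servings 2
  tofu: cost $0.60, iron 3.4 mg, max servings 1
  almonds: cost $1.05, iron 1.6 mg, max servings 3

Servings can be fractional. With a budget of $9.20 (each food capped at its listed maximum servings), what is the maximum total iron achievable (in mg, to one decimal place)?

Iron per dollar: tofu 5.667, pasta 2.857, almonds 1.524, kale 1.111, avocado 0.439.
Take 1 serving of tofu: spends $0.60, +3.4 mg iron (running total 3.4 mg).
Take 2 servings of pasta: spends $0.70, +2.0 mg iron (running total 5.4 mg).
Take 3 servings of almonds: spends $3.15, +4.8 mg iron (running total 10.2 mg).
Take 3 servings of kale: spends $2.70, +3.0 mg iron (running total 13.2 mg).
Take 1 serving of avocado: spends $2.05, +0.9 mg iron (running total 14.1 mg).
Greedy by best ratio exhausts the cost allowance optimally: 14.1 mg.

14.1 mg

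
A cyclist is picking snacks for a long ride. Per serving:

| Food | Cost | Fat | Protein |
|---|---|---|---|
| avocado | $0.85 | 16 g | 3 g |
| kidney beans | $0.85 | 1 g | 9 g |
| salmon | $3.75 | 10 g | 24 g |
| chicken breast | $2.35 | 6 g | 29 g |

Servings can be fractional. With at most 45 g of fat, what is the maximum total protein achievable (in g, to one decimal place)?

405.0 g

Protein per g fat: kidney beans 9, chicken breast 4.833, salmon 2.4, avocado 0.1875.
With no serving limits, spend the whole fat allowance on kidney beans: 45 g / 1 g × 9 g = 405.0 g.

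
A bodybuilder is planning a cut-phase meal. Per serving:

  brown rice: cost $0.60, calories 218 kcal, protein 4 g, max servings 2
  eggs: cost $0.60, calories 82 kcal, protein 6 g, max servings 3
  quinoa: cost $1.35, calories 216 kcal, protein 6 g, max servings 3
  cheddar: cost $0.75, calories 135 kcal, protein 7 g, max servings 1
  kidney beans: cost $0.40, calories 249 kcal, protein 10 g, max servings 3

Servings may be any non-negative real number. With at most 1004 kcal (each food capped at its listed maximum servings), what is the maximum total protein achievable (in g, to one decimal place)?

Protein per kcal: eggs 0.07317, cheddar 0.05185, kidney beans 0.04016, quinoa 0.02778, brown rice 0.01835.
Take 3 servings of eggs: uses 246 kcal, +18.0 g protein (running total 18.0 g).
Take 1 serving of cheddar: uses 135 kcal, +7.0 g protein (running total 25.0 g).
Take 2.502 servings of kidney beans: uses 623 kcal, +25.0 g protein (running total 50.0 g).
Greedy by best ratio exhausts the calories allowance optimally: 50.0 g.

50.0 g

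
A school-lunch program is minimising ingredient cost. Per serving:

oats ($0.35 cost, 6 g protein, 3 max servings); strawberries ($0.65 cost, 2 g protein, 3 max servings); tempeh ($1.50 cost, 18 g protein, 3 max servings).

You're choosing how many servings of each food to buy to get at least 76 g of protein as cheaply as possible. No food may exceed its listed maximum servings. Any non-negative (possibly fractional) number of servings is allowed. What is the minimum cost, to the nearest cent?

$6.85

Cost per g of protein: oats $0.0583, tempeh $0.0833, strawberries $0.3250.
Take 3 servings of oats: +18.0 g protein for $1.05 (total $1.05, still need 58.0 g).
Take 3 servings of tempeh: +54.0 g protein for $4.50 (total $5.55, still need 4.0 g).
Take 2 servings of strawberries: +4.0 g protein for $1.30 (total $6.85, still need 0.0 g).
Filling from the cheapest source first is optimal under one linear minimum: $6.85.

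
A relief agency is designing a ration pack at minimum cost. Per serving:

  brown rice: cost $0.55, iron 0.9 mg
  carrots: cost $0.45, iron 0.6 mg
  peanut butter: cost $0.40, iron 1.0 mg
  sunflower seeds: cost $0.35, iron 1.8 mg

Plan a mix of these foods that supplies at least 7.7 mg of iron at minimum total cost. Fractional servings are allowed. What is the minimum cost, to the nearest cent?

Cost per mg of iron: sunflower seeds $0.1944, peanut butter $0.4000, brown rice $0.6111, carrots $0.7500.
With no serving limits, use only sunflower seeds: 7.7 mg / 1.8 mg = 4.278 servings × $0.35 = $1.50.

$1.50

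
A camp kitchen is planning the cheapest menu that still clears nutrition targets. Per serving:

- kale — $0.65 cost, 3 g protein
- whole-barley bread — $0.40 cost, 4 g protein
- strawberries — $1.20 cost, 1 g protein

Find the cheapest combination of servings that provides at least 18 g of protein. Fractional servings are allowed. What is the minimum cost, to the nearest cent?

$1.80

Cost per g of protein: whole-barley bread $0.1000, kale $0.2167, strawberries $1.2000.
With no serving limits, use only whole-barley bread: 18 g / 4 g = 4.5 servings × $0.40 = $1.80.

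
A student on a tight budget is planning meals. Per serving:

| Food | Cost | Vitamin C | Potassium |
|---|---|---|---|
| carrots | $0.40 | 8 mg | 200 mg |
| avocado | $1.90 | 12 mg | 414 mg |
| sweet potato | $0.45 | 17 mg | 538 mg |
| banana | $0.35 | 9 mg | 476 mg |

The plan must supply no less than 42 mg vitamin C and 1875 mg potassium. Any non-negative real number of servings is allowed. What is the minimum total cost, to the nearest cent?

Minimising a linear cost over {vitamin C ≥ 42, potassium ≥ 1875, servings ≥ 0} — the optimum is at a vertex, using one or two foods.
carrots only: max(42/8, 1875/200) = 9.375 servings → $3.75.
avocado only: max(42/12, 1875/414) = 4.529 servings → $8.61.
sweet potato only: max(42/17, 1875/538) = 3.485 servings → $1.57.
banana only: max(42/9, 1875/476) = 4.667 servings → $1.63.
carrots + avocado: the both-tight solution has a negative serving — not a feasible corner.
carrots + sweet potato with both targets exact would need a negative amount; discard.
carrots + banana with both tight: 1.552 servings and 3.287 servings → $1.77.
avocado + sweet potato: intersection lies outside the first quadrant.
avocado + banana with both tight: 1.569 servings and 2.574 servings → $3.88.
sweet potato + banana with both tight: 0.9591 servings and 2.855 servings → $1.43.
So the least-cost plan costs $1.43.

$1.43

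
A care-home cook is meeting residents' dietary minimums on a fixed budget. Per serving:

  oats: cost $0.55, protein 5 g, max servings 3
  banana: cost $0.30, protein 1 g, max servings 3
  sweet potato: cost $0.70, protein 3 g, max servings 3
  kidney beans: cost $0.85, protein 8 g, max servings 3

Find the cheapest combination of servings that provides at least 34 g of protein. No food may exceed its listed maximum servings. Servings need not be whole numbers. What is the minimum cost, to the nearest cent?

Cost per g of protein: kidney beans $0.1062, oats $0.1100, sweet potato $0.2333, banana $0.3000.
Take 3 servings of kidney beans: +24.0 g protein for $2.55 (total $2.55, still need 10.0 g).
Take 2 servings of oats: +10.0 g protein for $1.10 (total $3.65, still need 0.0 g).
Filling from the cheapest source first is optimal under one linear minimum: $3.65.

$3.65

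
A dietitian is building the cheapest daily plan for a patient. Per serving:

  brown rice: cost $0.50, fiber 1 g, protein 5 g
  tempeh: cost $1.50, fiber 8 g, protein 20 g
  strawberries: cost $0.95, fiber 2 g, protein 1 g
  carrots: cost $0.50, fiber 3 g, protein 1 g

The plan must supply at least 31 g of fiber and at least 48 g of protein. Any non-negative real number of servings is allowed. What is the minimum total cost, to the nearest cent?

$5.53

For a min-cost LP with two ≥-constraints, a basic feasible solution has at most two positive variables.
brown rice only: max(31/1, 48/5) = 31 servings → $15.50.
tempeh only: max(31/8, 48/20) = 3.875 servings → $5.81.
strawberries only: max(31/2, 48/1) = 48 servings → $45.60.
carrots only: max(31/3, 48/1) = 48 servings → $24.00.
brown rice + tempeh: the both-tight solution has a negative serving — not a feasible corner.
brown rice + strawberries with both tight: 7.222 servings and 11.89 servings → $14.91.
brown rice + carrots with both tight: 8.071 servings and 7.643 servings → $7.86.
tempeh + strawberries with both tight: 2.031 servings and 7.375 servings → $10.05.
tempeh + carrots with both tight: 2.173 servings and 4.538 servings → $5.53.
strawberries + carrots with both targets exact would need a negative amount; discard.
So the least-cost plan costs $5.53.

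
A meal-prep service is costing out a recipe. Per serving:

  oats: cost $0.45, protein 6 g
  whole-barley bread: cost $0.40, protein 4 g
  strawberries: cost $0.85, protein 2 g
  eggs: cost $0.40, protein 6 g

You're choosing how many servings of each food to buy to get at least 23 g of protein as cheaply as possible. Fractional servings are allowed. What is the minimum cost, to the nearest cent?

$1.53

Cost per g of protein: eggs $0.0667, oats $0.0750, whole-barley bread $0.1000, strawberries $0.4250.
With no serving limits, use only eggs: 23 g / 6 g = 3.833 servings × $0.40 = $1.53.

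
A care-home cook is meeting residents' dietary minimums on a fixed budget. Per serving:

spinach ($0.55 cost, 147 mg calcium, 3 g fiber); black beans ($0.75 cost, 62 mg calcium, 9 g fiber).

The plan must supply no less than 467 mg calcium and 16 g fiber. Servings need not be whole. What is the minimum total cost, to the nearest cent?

$2.18

An LP optimum is at a vertex; with two nutrient constraints at most two foods are used. Check each candidate.
spinach only: max(467/147, 16/3) = 5.333 servings → $2.93.
black beans only: max(467/62, 16/9) = 7.532 servings → $5.65.
spinach + black beans with both tight: 2.824 servings and 0.8364 servings → $2.18.
The minimum over all feasible corners is $2.18.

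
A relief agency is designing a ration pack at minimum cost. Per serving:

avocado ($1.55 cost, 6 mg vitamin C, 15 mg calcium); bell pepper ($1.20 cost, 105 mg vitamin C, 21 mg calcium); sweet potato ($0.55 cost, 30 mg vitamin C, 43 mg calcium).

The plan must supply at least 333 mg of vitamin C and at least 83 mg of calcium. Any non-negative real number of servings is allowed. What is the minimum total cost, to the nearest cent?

$3.90

avocado only: max(333/6, 83/15) = 55.5 servings → $86.03.
bell pepper only: max(333/105, 83/21) = 3.952 servings → $4.74.
sweet potato only: max(333/30, 83/43) = 11.1 servings → $6.11.
avocado + bell pepper with both tight: 1.188 servings and 3.104 servings → $5.57.
avocado + sweet potato with both targets exact would need a negative amount; discard.
bell pepper + sweet potato with both tight: 3.045 servings and 0.4432 servings → $3.90.
The minimum over all feasible corners is $3.90.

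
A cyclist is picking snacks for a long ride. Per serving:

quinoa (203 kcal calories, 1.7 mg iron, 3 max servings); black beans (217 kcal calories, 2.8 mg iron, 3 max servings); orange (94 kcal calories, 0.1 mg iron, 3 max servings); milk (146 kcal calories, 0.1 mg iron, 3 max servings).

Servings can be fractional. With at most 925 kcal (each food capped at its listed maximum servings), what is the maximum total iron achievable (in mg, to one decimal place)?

Iron per kcal: black beans 0.0129, quinoa 0.008374, orange 0.001064, milk 0.0006849.
Take 3 servings of black beans: uses 651 kcal, +8.4 mg iron (running total 8.4 mg).
Take 1.35 servings of quinoa: uses 274 kcal, +2.3 mg iron (running total 10.7 mg).
Filling greedily by iron-per-kcal is optimal for one linear limit, giving 10.7 mg.

10.7 mg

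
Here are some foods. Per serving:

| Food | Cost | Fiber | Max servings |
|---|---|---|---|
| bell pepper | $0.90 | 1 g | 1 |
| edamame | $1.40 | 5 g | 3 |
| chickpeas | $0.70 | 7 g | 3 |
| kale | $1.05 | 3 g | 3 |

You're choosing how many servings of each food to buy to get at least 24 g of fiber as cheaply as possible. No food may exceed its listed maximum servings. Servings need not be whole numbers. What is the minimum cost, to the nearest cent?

Cost per g of fiber: chickpeas $0.1000, edamame $0.2800, kale $0.3500, bell pepper $0.9000.
Take 3 servings of chickpeas: +21.0 g fiber for $2.10 (total $2.10, still need 3.0 g).
Take 0.6 servings of edamame: +3.0 g fiber for $0.84 (total $2.94, still need 0.0 g).
Filling from the cheapest source first is optimal under one linear minimum: $2.94.

$2.94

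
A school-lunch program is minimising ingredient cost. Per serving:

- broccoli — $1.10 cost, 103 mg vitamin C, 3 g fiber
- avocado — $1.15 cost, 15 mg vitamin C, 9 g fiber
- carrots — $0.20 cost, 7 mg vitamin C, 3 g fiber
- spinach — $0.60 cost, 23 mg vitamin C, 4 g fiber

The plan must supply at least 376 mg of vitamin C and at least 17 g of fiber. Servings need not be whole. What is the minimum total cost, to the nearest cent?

Minimising a linear cost over {vitamin C ≥ 376, fiber ≥ 17, servings ≥ 0} — the optimum is at a vertex, using one or two foods.
broccoli only: max(376/103, 17/3) = 5.667 servings → $6.23.
avocado only: max(376/15, 17/9) = 25.07 servings → $28.83.
carrots only: max(376/7, 17/3) = 53.71 servings → $10.74.
spinach only: max(376/23, 17/4) = 16.35 servings → $9.81.
broccoli + avocado with both tight: 3.548 servings and 0.7063 servings → $4.71.
broccoli + carrots with both tight: 3.503 servings and 2.163 servings → $4.29.
broccoli + spinach with both tight: 3.245 servings and 1.816 servings → $4.66.
avocado + carrots: the both-tight solution has a negative serving — not a feasible corner.
avocado + spinach: the both-tight solution has a negative serving — not a feasible corner.
carrots + spinach with both targets exact would need a negative amount; discard.
Cheapest feasible corner: $4.29.

$4.29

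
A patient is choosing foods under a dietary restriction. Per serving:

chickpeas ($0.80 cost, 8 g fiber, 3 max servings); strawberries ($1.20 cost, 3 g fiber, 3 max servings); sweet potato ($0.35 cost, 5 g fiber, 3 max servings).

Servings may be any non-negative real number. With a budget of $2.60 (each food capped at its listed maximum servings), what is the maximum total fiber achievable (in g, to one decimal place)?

Fiber per dollar: sweet potato 14.29, chickpeas 10, strawberries 2.5.
Take 3 servings of sweet potato: spends $1.05, +15.0 g fiber (running total 15.0 g).
Take 1.938 servings of chickpeas: spends $1.55, +15.5 g fiber (running total 30.5 g).
Filling greedily by fiber-per-dollar is optimal for one linear limit, giving 30.5 g.

30.5 g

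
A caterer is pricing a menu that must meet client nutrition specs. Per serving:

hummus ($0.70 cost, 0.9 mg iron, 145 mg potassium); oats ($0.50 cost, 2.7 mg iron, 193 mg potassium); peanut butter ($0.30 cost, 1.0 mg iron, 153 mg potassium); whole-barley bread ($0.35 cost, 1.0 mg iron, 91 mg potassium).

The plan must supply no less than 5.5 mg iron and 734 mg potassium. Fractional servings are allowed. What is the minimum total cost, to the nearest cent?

At the optimum either one food covers both requirements or two foods hit both targets exactly; no other combination can be cheaper.
hummus only: max(5.5/0.9, 734/145) = 6.111 servings → $4.28.
oats only: max(5.5/2.7, 734/193) = 3.803 servings → $1.90.
peanut butter only: max(5.5/1.0, 734/153) = 5.5 servings → $1.65.
whole-barley bread only: max(5.5/1.0, 734/91) = 8.066 servings → $2.82.
hummus + oats with both tight: 4.225 servings and 0.6286 servings → $3.27.
hummus + peanut butter with both targets exact would need a negative amount; discard.
hummus + whole-barley bread with both tight: 3.7 servings and 2.17 servings → $3.35.
oats + peanut butter with both tight: 0.4884 servings and 4.181 servings → $1.50.
oats + whole-barley bread: the both-tight solution has a negative serving — not a feasible corner.
peanut butter + whole-barley bread with both tight: 3.766 servings and 1.734 servings → $1.74.
The minimum over all feasible corners is $1.50.

$1.50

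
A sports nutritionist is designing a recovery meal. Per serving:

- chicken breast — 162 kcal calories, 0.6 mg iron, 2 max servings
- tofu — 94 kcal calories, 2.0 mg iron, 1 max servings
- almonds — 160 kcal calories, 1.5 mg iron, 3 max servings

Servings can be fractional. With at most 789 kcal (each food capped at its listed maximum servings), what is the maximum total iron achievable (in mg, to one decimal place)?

7.3 mg

Iron per kcal: tofu 0.02128, almonds 0.009375, chicken breast 0.003704.
Take 1 serving of tofu: uses 94 kcal, +2.0 mg iron (running total 2.0 mg).
Take 3 servings of almonds: uses 480 kcal, +4.5 mg iron (running total 6.5 mg).
Take 1.327 servings of chicken breast: uses 215 kcal, +0.8 mg iron (running total 7.3 mg).
Greedy by best ratio exhausts the calories allowance optimally: 7.3 mg.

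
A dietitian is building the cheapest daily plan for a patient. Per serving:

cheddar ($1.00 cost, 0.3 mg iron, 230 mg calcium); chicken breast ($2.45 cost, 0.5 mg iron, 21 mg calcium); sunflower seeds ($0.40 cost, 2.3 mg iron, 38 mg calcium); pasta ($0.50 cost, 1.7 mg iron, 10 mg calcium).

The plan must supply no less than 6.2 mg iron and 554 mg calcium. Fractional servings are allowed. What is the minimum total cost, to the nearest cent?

cheddar only: max(6.2/0.3, 554/230) = 20.67 servings → $20.67.
chicken breast only: max(6.2/0.5, 554/21) = 26.38 servings → $64.63.
sunflower seeds only: max(6.2/2.3, 554/38) = 14.58 servings → $5.83.
pasta only: max(6.2/1.7, 554/10) = 55.4 servings → $27.70.
cheddar + chicken breast with both tight: 1.351 servings and 11.59 servings → $29.75.
cheddar + sunflower seeds with both tight: 2.007 servings and 2.434 servings → $2.98.
cheddar + pasta with both tight: 2.268 servings and 3.247 servings → $3.89.
chicken breast + sunflower seeds: the both-tight solution has a negative serving — not a feasible corner.
chicken breast + pasta: intersection lies outside the first quadrant.
sunflower seeds + pasta: the both-tight solution has a negative serving — not a feasible corner.
Cheapest feasible corner: $2.98.

$2.98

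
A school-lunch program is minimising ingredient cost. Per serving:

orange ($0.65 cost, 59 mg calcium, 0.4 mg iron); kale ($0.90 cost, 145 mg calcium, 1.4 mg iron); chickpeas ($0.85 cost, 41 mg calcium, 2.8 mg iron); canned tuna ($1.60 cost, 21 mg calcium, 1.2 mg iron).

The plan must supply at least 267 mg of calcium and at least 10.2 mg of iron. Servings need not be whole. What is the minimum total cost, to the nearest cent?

The cheapest plan sits at a corner of the feasible region — with two constraints it uses at most two foods.
orange only: max(267/59, 10.2/0.4) = 25.5 servings → $16.57.
kale only: max(267/145, 10.2/1.4) = 7.286 servings → $6.56.
chickpeas only: max(267/41, 10.2/2.8) = 6.512 servings → $5.54.
canned tuna only: max(267/21, 10.2/1.2) = 12.71 servings → $20.34.
orange + kale: intersection lies outside the first quadrant.
orange + chickpeas with both tight: 2.214 servings and 3.327 servings → $4.27.
orange + canned tuna with both tight: 1.702 servings and 7.933 servings → $13.80.
kale + chickpeas with both tight: 0.9449 servings and 3.17 servings → $3.55.
kale + canned tuna with both tight: 0.7344 servings and 7.643 servings → $12.89.
chickpeas + canned tuna: the both-tight solution has a negative serving — not a feasible corner.
So the least-cost plan costs $3.55.

$3.55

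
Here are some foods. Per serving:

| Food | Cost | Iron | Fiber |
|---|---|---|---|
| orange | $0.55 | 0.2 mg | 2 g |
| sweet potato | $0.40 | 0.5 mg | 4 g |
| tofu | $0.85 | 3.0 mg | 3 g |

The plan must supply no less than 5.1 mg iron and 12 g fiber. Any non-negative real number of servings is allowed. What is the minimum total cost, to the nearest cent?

$1.95

Check every corner: each single food scaled to meet both minima, and each pair solved so both constraints bind.
orange only: max(5.1/0.2, 12/2) = 25.5 servings → $14.03.
sweet potato only: max(5.1/0.5, 12/4) = 10.2 servings → $4.08.
tofu only: max(5.1/3.0, 12/3) = 4 servings → $3.40.
orange + sweet potato with both targets exact would need a negative amount; discard.
orange + tofu with both tight: 3.833 servings and 1.444 servings → $3.34.
sweet potato + tofu with both tight: 1.971 servings and 1.371 servings → $1.95.
So the least-cost plan costs $1.95.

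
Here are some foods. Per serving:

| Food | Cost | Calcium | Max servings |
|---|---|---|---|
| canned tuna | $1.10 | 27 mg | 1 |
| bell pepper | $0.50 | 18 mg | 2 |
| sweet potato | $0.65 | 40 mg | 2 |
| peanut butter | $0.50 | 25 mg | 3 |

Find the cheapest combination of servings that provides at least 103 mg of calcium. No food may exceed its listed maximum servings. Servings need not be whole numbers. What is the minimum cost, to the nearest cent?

$1.76

Cost per mg of calcium: sweet potato $0.0163, peanut butter $0.0200, bell pepper $0.0278, canned tuna $0.0407.
Take 2 servings of sweet potato: +80.0 mg calcium for $1.30 (total $1.30, still need 23.0 mg).
Take 0.92 servings of peanut butter: +23.0 mg calcium for $0.46 (total $1.76, still need 0.0 mg).
Filling from the cheapest source first is optimal under one linear minimum: $1.76.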